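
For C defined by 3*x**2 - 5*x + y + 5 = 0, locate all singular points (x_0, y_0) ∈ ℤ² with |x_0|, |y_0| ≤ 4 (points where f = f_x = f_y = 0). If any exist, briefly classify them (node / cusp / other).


No singular points in the scanned grid; C is smooth there.

Compute partial derivatives:
  f_x = 6*x - 5.
  f_y = 1.
f_y = 1 is a nonzero constant, so f_y never vanishes: no point (x, y) can satisfy f = f_x = f_y = 0. In particular no (x, y) ∈ {−4, ..., 4}² is singular; the curve is smooth.


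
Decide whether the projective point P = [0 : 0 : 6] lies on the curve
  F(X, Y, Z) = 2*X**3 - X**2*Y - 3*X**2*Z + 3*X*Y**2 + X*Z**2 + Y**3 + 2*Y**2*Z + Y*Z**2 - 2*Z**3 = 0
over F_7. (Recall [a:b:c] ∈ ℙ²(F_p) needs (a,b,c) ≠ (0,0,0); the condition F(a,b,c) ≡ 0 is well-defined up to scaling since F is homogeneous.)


F(0,0,6) ≡ 2 (mod 7); P is NOT on the curve.

Evaluate F(0, 0, 6) term-by-term (mod 7).
  2*X**3 ↦ 2·0·1·1 = 0
  -X**2*Y ↦ -1·0·0·1 = 0
  -3*X**2*Z ↦ -3·0·1·6 = 0
  3*X*Y**2 ↦ 3·0·0·1 = 0
  X*Z**2 ↦ 1·0·1·36 = 0
  Y**3 ↦ 1·1·0·1 = 0
  2*Y**2*Z ↦ 2·1·0·6 = 0
  Y*Z**2 ↦ 1·1·0·36 = 0
  -2*Z**3 ↦ -2·1·1·216 = -432
Sum: F(0, 0, 6) = (0) + (0) + (0) + (0) + (0) + (0) + (0) + (0) + (-432) = -432.
Reducing mod 7: -432 ≡ 2 (mod 7).
Since F(a, b, c) ≡ 2 ≠ 0 (mod 7), P does NOT lie on the curve.


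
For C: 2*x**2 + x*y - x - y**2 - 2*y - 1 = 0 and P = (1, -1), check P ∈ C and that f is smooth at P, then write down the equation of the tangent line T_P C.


Tangent line at P: 2*x + y - 1 = 0.

Step 1: f(1, -1) = 0, so P lies on C.
Step 2: partial derivatives
  f_x(x, y) = 4*x + y - 1, f_y(x, y) = x - 2*y - 2.
  f_x(P) = 2, f_y(P) = 1 (gradient nonzero, so P is smooth).
Step 3: tangent line at P: 2·(x − 1) + 1·(y − -1) = 0.
Expanding: 2*x + y - 1 = 0.


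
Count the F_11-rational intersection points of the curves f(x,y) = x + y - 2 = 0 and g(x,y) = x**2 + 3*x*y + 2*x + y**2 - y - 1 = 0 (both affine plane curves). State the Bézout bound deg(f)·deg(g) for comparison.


Common zeros: ∅; count = 0; Bézout bound = 2.

deg(f) = 1, deg(g) = 2, so Bézout bound = 2.
Scan x ∈ F_11. For each x, list the y ∈ F_11 with f(x, y) ≡ 0 and those with g(x, y) ≡ 0 (mod 11); the common zeros in that column are the intersection.
  x = 0: f ≡ 0 at y ∈ {2}; g ≡ 0 at y ∈ {4, 8}; common: ∅.
  x = 1: f ≡ 0 at y ∈ {1}; g ≡ 0 at y ∈ ∅; common: ∅.
  x = 2: f ≡ 0 at y ∈ {0}; g ≡ 0 at y ∈ ∅; common: ∅.
  x = 3: f ≡ 0 at y ∈ {10}; g ≡ 0 at y ∈ ∅; common: ∅.
  x = 4: f ≡ 0 at y ∈ {9}; g ≡ 0 at y ∈ ∅; common: ∅.
  x = 5: f ≡ 0 at y ∈ {8}; g ≡ 0 at y ∈ {2, 6}; common: ∅.
  x = 6: f ≡ 0 at y ∈ {7}; g ≡ 0 at y ∈ ∅; common: ∅.
  x = 7: f ≡ 0 at y ∈ {6}; g ≡ 0 at y ∈ {5, 8}; common: ∅.
  x = 8: f ≡ 0 at y ∈ {5}; g ≡ 0 at y ∈ {4, 6}; common: ∅.
  x = 9: f ≡ 0 at y ∈ {4}; g ≡ 0 at y ∈ {2, 5}; common: ∅.
  x = 10: f ≡ 0 at y ∈ {3}; g ≡ 0 at y ∈ ∅; common: ∅.
Collecting: common zeros = ∅, so the count is 0.
Comparison with the Bézout bound: 0 ≤ 2 = deg(f)·deg(g), as expected for curves with no common component (the affine F_11-count falls short of the bound because intersections may lie at infinity, over extension fields, or carry multiplicity).


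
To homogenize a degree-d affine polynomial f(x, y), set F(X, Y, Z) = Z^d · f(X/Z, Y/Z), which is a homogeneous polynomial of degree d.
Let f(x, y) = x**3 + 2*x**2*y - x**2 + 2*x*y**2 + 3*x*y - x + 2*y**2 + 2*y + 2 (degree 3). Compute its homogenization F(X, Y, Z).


F(X, Y, Z) = X**3 + 2*X**2*Y - X**2*Z + 2*X*Y**2 + 3*X*Y*Z - X*Z**2 + 2*Y**2*Z + 2*Y*Z**2 + 2*Z**3

deg(f) = 3.
Substitute x = X/Z, y = Y/Z into f, then multiply by Z^3.
  monomial 1·x^3·y^0 ↦ 1·X^3·Y^0·Z^0.
  monomial 2·x^2·y^1 ↦ 2·X^2·Y^1·Z^0.
  monomial -1·x^2·y^0 ↦ -1·X^2·Y^0·Z^1.
  monomial 2·x^1·y^2 ↦ 2·X^1·Y^2·Z^0.
  monomial 3·x^1·y^1 ↦ 3·X^1·Y^1·Z^1.
  monomial -1·x^1·y^0 ↦ -1·X^1·Y^0·Z^2.
  monomial 2·x^0·y^2 ↦ 2·X^0·Y^2·Z^1.
  monomial 2·x^0·y^1 ↦ 2·X^0·Y^1·Z^2.
  monomial 2·x^0·y^0 ↦ 2·X^0·Y^0·Z^3.
Collecting: F(X, Y, Z) = X**3 + 2*X**2*Y - X**2*Z + 2*X*Y**2 + 3*X*Y*Z - X*Z**2 + 2*Y**2*Z + 2*Y*Z**2 + 2*Z**3.


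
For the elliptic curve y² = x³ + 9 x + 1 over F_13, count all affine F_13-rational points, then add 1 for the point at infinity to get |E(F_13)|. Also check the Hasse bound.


Affine points = {(0, 1), (0, 12), (2, 1), (2, 12), (3, 4), (3, 9), (4, 6), (4, 7), (7, 2), (7, 11), (8, 0), (10, 5), (10, 8), (11, 1), (11, 12), (12, 2), (12, 11)}; affine count = 17; |E(F_13)| = 18.

Discriminant check: Δ ∝ 4a³ + 27b² = 4·9³ + 27·1² = 4·729 + 27·1 ≡ 5 (mod 13). Nonzero ⇒ E is nonsingular.
For each x ∈ F_13, compute rhs = x³ + 9·x + 1 mod 13, then count y ∈ F_13 with y² ≡ rhs.
  x = 0: rhs = 1, matching y values: 1, 12 (2 points).
  x = 1: rhs = 11, matching y values: none (0 points).
  x = 2: rhs = 1, matching y values: 1, 12 (2 points).
  x = 3: rhs = 3, matching y values: 4, 9 (2 points).
  x = 4: rhs = 10, matching y values: 6, 7 (2 points).
  x = 5: rhs = 2, matching y values: none (0 points).
  x = 6: rhs = 11, matching y values: none (0 points).
  x = 7: rhs = 4, matching y values: 2, 11 (2 points).
  x = 8: rhs = 0, matching y values: 0 (1 points).
  x = 9: rhs = 5, matching y values: none (0 points).
  x = 10: rhs = 12, matching y values: 5, 8 (2 points).
  x = 11: rhs = 1, matching y values: 1, 12 (2 points).
  x = 12: rhs = 4, matching y values: 2, 11 (2 points).
Total affine count: 17.
Full point count |E(F_13)| = 17 + 1 = 18.
Hasse bound: |18 − (13+1)| = |4| = 4 ≤ 2√13 ≈ 7.2111 ✓.


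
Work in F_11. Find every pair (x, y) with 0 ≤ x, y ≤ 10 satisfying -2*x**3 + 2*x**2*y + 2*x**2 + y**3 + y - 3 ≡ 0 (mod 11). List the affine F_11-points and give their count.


Affine F_11-points: {(0, 8), (1, 2), (1, 3), (1, 6), (2, 0), (4, 0), (5, 6), (6, 0), (6, 2), (6, 9), (7, 2), (8, 4), (9, 4), (9, 8), (9, 10), (10, 4)}; count = 16.

For each of the 121 pairs (x, y) ∈ F_11², evaluate f(x, y) mod 11. Record the zeros.
  x = 0: [0↦8, 1↦10, 2↦7, 3↦5, 4↦10, 5↦6, 6↦10, 7↦6, 8↦0, 9↦9, 10↦6]  zeros at y ∈ {8}
  x = 1: [0↦8, 1↦1, 2↦0, 3↦0, 4↦7, 5↦5, 6↦0, 7↦9, 8↦5, 9↦5, 10↦4]  zeros at y ∈ {2, 3, 6}
  x = 2: [0↦0, 1↦10, 2↦4, 3↦10, 4↦1, 5↦5, 6↦6, 7↦10, 8↦1, 9↦7, 10↦1]  zeros at y ∈ {0}
  x = 3: [0↦5, 1↦3, 2↦7, 3↦1, 4↦2, 5↦5, 6↦5, 7↦8, 8↦9, 9↦3, 10↦7]  zeros at y ∈ ∅
  x = 4: [0↦0, 1↦1, 2↦8, 3↦5, 4↦9, 5↦4, 6↦7, 7↦2, 8↦6, 9↦3, 10↦10]  zeros at y ∈ {0}
  x = 5: [0↦6, 1↦3, 2↦6, 3↦10, 4↦10, 5↦1, 6↦0, 7↦2, 8↦2, 9↦6, 10↦9]  zeros at y ∈ {6}
  x = 6: [0↦0, 1↦8, 2↦0, 3↦4, 4↦4, 5↦6, 6↦5, 7↦7, 8↦7, 9↦0, 10↦3]  zeros at y ∈ {0, 2, 9}
  x = 7: [0↦3, 1↦4, 2↦0, 3↦8, 4↦1, 5↦7, 6↦10, 7↦5, 8↦9, 9↦6, 10↦2]  zeros at y ∈ {2}
  x = 8: [0↦3, 1↦1, 2↦5, 3↦10, 4↦0, 5↦3, 6↦3, 7↦6, 8↦7, 9↦1, 10↦5]  zeros at y ∈ {4}
  x = 9: [0↦10, 1↦9, 2↦3, 3↦9, 4↦0, 5↦4, 6↦5, 7↦9, 8↦0, 9↦6, 10↦0]  zeros at y ∈ {4, 8, 10}
  x = 10: [0↦1, 1↦5, 2↦4, 3↦4, 4↦0, 5↦9, 6↦4, 7↦2, 8↦9, 9↦9, 10↦8]  zeros at y ∈ {4}
Collecting zeros: affine points = {(0, 8), (1, 2), (1, 3), (1, 6), (2, 0), (4, 0), (5, 6), (6, 0), (6, 2), (6, 9), (7, 2), (8, 4), (9, 4), (9, 8), (9, 10), (10, 4)}.
Total count |C(F_11)_aff| = 16.


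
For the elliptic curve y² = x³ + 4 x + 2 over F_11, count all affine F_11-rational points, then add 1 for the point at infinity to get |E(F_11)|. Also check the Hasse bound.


Affine points = {(4, 4), (4, 7), (5, 2), (5, 9), (6, 0)}; affine count = 5; |E(F_11)| = 6.

Discriminant check: Δ ∝ 4a³ + 27b² = 4·4³ + 27·2² = 4·64 + 27·4 ≡ 1 (mod 11). Nonzero ⇒ E is nonsingular.
For each x ∈ F_11, compute rhs = x³ + 4·x + 2 mod 11, then count y ∈ F_11 with y² ≡ rhs.
  x = 0: rhs = 2, matching y values: none (0 points).
  x = 1: rhs = 7, matching y values: none (0 points).
  x = 2: rhs = 7, matching y values: none (0 points).
  x = 3: rhs = 8, matching y values: none (0 points).
  x = 4: rhs = 5, matching y values: 4, 7 (2 points).
  x = 5: rhs = 4, matching y values: 2, 9 (2 points).
  x = 6: rhs = 0, matching y values: 0 (1 points).
  x = 7: rhs = 10, matching y values: none (0 points).
  x = 8: rhs = 7, matching y values: none (0 points).
  x = 9: rhs = 8, matching y values: none (0 points).
  x = 10: rhs = 8, matching y values: none (0 points).
Total affine count: 5.
Full point count |E(F_11)| = 5 + 1 = 6.
Hasse bound: |6 − (11+1)| = |-6| = 6 ≤ 2√11 ≈ 6.6332 ✓.


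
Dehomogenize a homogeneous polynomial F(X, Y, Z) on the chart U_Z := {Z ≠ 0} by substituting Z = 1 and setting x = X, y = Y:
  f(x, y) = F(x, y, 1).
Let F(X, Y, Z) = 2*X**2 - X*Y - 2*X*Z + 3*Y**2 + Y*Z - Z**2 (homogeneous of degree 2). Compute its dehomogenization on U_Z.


f(x, y) = 2*x**2 - x*y - 2*x + 3*y**2 + y - 1

On U_Z we set Z = 1. Each monomial c·X^i·Y^j·Z^k in F becomes c·x^i·y^j·1^k = c·x^i·y^j.
Substituting Z = 1: F(X, Y, 1) = 2*x**2 - x*y - 2*x + 3*y**2 + y - 1.
Note: deg(f) ≤ deg(F) = 2; strict inequality happens when F is divisible by Z (lost terms).


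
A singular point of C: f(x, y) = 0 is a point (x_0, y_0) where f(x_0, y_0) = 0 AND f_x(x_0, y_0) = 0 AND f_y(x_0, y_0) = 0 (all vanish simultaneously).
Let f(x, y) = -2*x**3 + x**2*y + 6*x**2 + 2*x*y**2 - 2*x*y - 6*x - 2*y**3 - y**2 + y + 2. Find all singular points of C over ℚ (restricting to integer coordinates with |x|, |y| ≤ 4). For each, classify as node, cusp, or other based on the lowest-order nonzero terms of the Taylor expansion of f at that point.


Singular points: {(1, 0)}; classification: cusp.

Compute partial derivatives:
  f_x = -6*x**2 + 2*x*y + 12*x + 2*y**2 - 2*y - 6.
  f_y = x**2 + 4*x*y - 2*x - 6*y**2 - 2*y + 1.
Scan x_0 ∈ {−4, ..., 4}. For each x_0, f_y(x_0, y) is a polynomial in y; find its integer roots y ∈ {−4, ..., 4}, then test f_x and f at those candidates.
  x = -4: f_y(-4, y) = -6*y**2 - 18*y + 25; no integer root y with |y| ≤ 4.
  x = -3: f_y(-3, y) = -6*y**2 - 14*y + 16; no integer root y with |y| ≤ 4.
  x = -2: f_y(-2, y) = -6*y**2 - 10*y + 9; no integer root y with |y| ≤ 4.
  x = -1: f_y(-1, y) = -6*y**2 - 6*y + 4; no integer root y with |y| ≤ 4.
  x = 0: f_y(0, y) = -6*y**2 - 2*y + 1; no integer root y with |y| ≤ 4.
  x = 1: f_y(1, y) = -6*y**2 + 2*y; vanishes at y ∈ {0}. (1, 0): f_x = 0, f = 0 — SINGULAR.
  x = 2: f_y(2, y) = -6*y**2 + 6*y + 1; no integer root y with |y| ≤ 4.
  x = 3: f_y(3, y) = -6*y**2 + 10*y + 4; vanishes at y ∈ {2}. (3, 2): f_x = -8 ≠ 0.
  x = 4: f_y(4, y) = -6*y**2 + 14*y + 9; no integer root y with |y| ≤ 4.
Only singular point on the grid: (1, 0).
Classify: substitute x = 1 + u, y = 0 + v and expand: f = -2*u**3 + u**2*v + 2*u*v**2 - 2*v**3 + v**2.
No constant or linear terms (consistent with a singular point). Quadratic part: v**2. Cubic part: -2*u**3 + u**2*v + 2*u*v**2 - 2*v**3.
The quadratic part v**2 is a perfect square, so there is a single (double) tangent line v = 0, i.e. y = 0. Restricting the cubic part to that line (v = 0) leaves -2*u**3 ≠ 0, so f is not divisible by v and the branch is v² ≈ 2*u**3 to lowest order — this is a cusp.
Classification: cusp.


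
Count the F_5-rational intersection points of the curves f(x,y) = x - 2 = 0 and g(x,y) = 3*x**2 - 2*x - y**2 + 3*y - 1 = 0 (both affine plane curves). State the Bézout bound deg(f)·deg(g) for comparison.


Common zeros: ∅; count = 0; Bézout bound = 2.

deg(f) = 1, deg(g) = 2, so Bézout bound = 2.
Scan x ∈ F_5. For each x, list the y ∈ F_5 with f(x, y) ≡ 0 and those with g(x, y) ≡ 0 (mod 5); the common zeros in that column are the intersection.
  x = 0: f ≡ 0 at y ∈ ∅; g ≡ 0 at y ∈ {4}; common: ∅.
  x = 1: f ≡ 0 at y ∈ ∅; g ≡ 0 at y ∈ {0, 3}; common: ∅.
  x = 2: f ≡ 0 at y ∈ {0, 1, 2, 3, 4}; g ≡ 0 at y ∈ ∅; common: ∅.
  x = 3: f ≡ 0 at y ∈ ∅; g ≡ 0 at y ∈ {0, 3}; common: ∅.
  x = 4: f ≡ 0 at y ∈ ∅; g ≡ 0 at y ∈ {4}; common: ∅.
Collecting: common zeros = ∅, so the count is 0.
Comparison with the Bézout bound: 0 ≤ 2 = deg(f)·deg(g), as expected for curves with no common component (the affine F_5-count falls short of the bound because intersections may lie at infinity, over extension fields, or carry multiplicity).


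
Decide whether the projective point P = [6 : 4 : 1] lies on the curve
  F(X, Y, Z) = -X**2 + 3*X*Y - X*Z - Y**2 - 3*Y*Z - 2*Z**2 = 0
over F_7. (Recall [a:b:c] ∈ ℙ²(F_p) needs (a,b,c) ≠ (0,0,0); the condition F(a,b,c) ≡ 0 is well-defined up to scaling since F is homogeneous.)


F(6,4,1) ≡ 0 (mod 7); P is on the curve.

Evaluate F(6, 4, 1) term-by-term (mod 7).
  -X**2 ↦ -1·36·1·1 = -36
  3*X*Y ↦ 3·6·4·1 = 72
  -X*Z ↦ -1·6·1·1 = -6
  -Y**2 ↦ -1·1·16·1 = -16
  -3*Y*Z ↦ -3·1·4·1 = -12
  -2*Z**2 ↦ -2·1·1·1 = -2
Sum: F(6, 4, 1) = (-36) + (72) + (-6) + (-16) + (-12) + (-2) = 0.
Reducing mod 7: 0 ≡ 0 (mod 7).
Since F(a, b, c) ≡ 0 (mod 7), P lies on the curve.


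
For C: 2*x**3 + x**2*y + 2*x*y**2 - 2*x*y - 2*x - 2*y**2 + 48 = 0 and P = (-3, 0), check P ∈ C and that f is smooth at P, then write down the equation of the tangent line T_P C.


Tangent line at P: 52*x + 15*y + 156 = 0.

Step 1: f(-3, 0) = 0, so P lies on C.
Step 2: partial derivatives
  f_x(x, y) = 6*x**2 + 2*x*y + 2*y**2 - 2*y - 2, f_y(x, y) = x**2 + 4*x*y - 2*x - 4*y.
  f_x(P) = 52, f_y(P) = 15 (gradient nonzero, so P is smooth).
Step 3: tangent line at P: 52·(x − -3) + 15·(y − 0) = 0.
Expanding: 52*x + 15*y + 156 = 0.


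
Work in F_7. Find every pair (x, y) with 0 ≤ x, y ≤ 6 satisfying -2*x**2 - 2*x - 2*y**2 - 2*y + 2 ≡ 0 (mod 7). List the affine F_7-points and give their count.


Affine F_7-points: {(1, 2), (1, 4), (2, 1), (2, 5), (4, 1), (4, 5), (5, 2), (5, 4)}; count = 8.

For each of the 49 pairs (x, y) ∈ F_7², evaluate f(x, y) mod 7. Record the zeros.
  x = 0: [0↦2, 1↦5, 2↦4, 3↦6, 4↦4, 5↦5, 6↦2]  zeros at y ∈ ∅
  x = 1: [0↦5, 1↦1, 2↦0, 3↦2, 4↦0, 5↦1, 6↦5]  zeros at y ∈ {2, 4}
  x = 2: [0↦4, 1↦0, 2↦6, 3↦1, 4↦6, 5↦0, 6↦4]  zeros at y ∈ {1, 5}
  x = 3: [0↦6, 1↦2, 2↦1, 3↦3, 4↦1, 5↦2, 6↦6]  zeros at y ∈ ∅
  x = 4: [0↦4, 1↦0, 2↦6, 3↦1, 4↦6, 5↦0, 6↦4]  zeros at y ∈ {1, 5}
  x = 5: [0↦5, 1↦1, 2↦0, 3↦2, 4↦0, 5↦1, 6↦5]  zeros at y ∈ {2, 4}
  x = 6: [0↦2, 1↦5, 2↦4, 3↦6, 4↦4, 5↦5, 6↦2]  zeros at y ∈ ∅
Collecting zeros: affine points = {(1, 2), (1, 4), (2, 1), (2, 5), (4, 1), (4, 5), (5, 2), (5, 4)}.
Total count |C(F_7)_aff| = 8.


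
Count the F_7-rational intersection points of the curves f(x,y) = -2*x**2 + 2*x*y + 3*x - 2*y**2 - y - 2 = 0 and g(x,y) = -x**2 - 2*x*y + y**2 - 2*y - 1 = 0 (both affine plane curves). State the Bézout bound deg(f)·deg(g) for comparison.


Common zeros: ∅; count = 0; Bézout bound = 4.

deg(f) = 2, deg(g) = 2, so Bézout bound = 4.
Scan x ∈ F_7. For each x, list the y ∈ F_7 with f(x, y) ≡ 0 and those with g(x, y) ≡ 0 (mod 7); the common zeros in that column are the intersection.
  x = 0: f ≡ 0 at y ∈ ∅; g ≡ 0 at y ∈ {4, 5}; common: ∅.
  x = 1: f ≡ 0 at y ∈ {2}; g ≡ 0 at y ∈ ∅; common: ∅.
  x = 2: f ≡ 0 at y ∈ ∅; g ≡ 0 at y ∈ {3}; common: ∅.
  x = 3: f ≡ 0 at y ∈ {3}; g ≡ 0 at y ∈ ∅; common: ∅.
  x = 4: f ≡ 0 at y ∈ ∅; g ≡ 0 at y ∈ {5}; common: ∅.
  x = 5: f ≡ 0 at y ∈ {3, 5}; g ≡ 0 at y ∈ ∅; common: ∅.
  x = 6: f ≡ 0 at y ∈ {0, 2}; g ≡ 0 at y ∈ {3, 4}; common: ∅.
Collecting: common zeros = ∅, so the count is 0.
Comparison with the Bézout bound: 0 ≤ 4 = deg(f)·deg(g), as expected for curves with no common component (the affine F_7-count falls short of the bound because intersections may lie at infinity, over extension fields, or carry multiplicity).


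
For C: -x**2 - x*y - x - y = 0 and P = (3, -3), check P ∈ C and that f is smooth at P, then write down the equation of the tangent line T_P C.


Tangent line at P: -4*x - 4*y = 0.

Step 1: f(3, -3) = 0, so P lies on C.
Step 2: partial derivatives
  f_x(x, y) = -2*x - y - 1, f_y(x, y) = -x - 1.
  f_x(P) = -4, f_y(P) = -4 (gradient nonzero, so P is smooth).
Step 3: tangent line at P: -4·(x − 3) + -4·(y − -3) = 0.
Expanding: -4*x - 4*y = 0.


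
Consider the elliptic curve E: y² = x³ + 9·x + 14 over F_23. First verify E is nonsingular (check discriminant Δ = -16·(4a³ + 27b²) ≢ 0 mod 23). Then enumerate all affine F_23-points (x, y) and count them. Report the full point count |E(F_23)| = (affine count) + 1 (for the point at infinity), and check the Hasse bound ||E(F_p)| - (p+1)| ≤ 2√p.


Affine points = {(1, 1), (1, 22), (5, 0), (6, 10), (6, 13), (7, 11), (7, 12), (8, 0), (10, 0), (11, 8), (11, 15), (14, 3), (14, 20), (19, 11), (19, 12), (20, 11), (20, 12), (22, 2), (22, 21)}; affine count = 19; |E(F_23)| = 20.

Discriminant check: Δ ∝ 4a³ + 27b² = 4·9³ + 27·14² = 4·729 + 27·196 ≡ 20 (mod 23). Nonzero ⇒ E is nonsingular.
For each x ∈ F_23, compute rhs = x³ + 9·x + 14 mod 23, then count y ∈ F_23 with y² ≡ rhs.
  x = 0: rhs = 14, matching y values: none (0 points).
  x = 1: rhs = 1, matching y values: 1, 22 (2 points).
  x = 2: rhs = 17, matching y values: none (0 points).
  x = 3: rhs = 22, matching y values: none (0 points).
  x = 4: rhs = 22, matching y values: none (0 points).
  x = 5: rhs = 0, matching y values: 0 (1 points).
  x = 6: rhs = 8, matching y values: 10, 13 (2 points).
  x = 7: rhs = 6, matching y values: 11, 12 (2 points).
  x = 8: rhs = 0, matching y values: 0 (1 points).
  x = 9: rhs = 19, matching y values: none (0 points).
  x = 10: rhs = 0, matching y values: 0 (1 points).
  x = 11: rhs = 18, matching y values: 8, 15 (2 points).
  x = 12: rhs = 10, matching y values: none (0 points).
  x = 13: rhs = 5, matching y values: none (0 points).
  x = 14: rhs = 9, matching y values: 3, 20 (2 points).
  x = 15: rhs = 5, matching y values: none (0 points).
  x = 16: rhs = 22, matching y values: none (0 points).
  x = 17: rhs = 20, matching y values: none (0 points).
  x = 18: rhs = 5, matching y values: none (0 points).
  x = 19: rhs = 6, matching y values: 11, 12 (2 points).
  x = 20: rhs = 6, matching y values: 11, 12 (2 points).
  x = 21: rhs = 11, matching y values: none (0 points).
  x = 22: rhs = 4, matching y values: 2, 21 (2 points).
Total affine count: 19.
Full point count |E(F_23)| = 19 + 1 = 20.
Hasse bound: |20 − (23+1)| = |-4| = 4 ≤ 2√23 ≈ 9.5917 ✓.


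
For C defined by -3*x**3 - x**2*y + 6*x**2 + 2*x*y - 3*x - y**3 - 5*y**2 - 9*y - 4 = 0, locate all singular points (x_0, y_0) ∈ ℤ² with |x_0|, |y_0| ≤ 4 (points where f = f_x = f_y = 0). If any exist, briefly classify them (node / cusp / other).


Singular points: {(1, -2)}; classification: node.

Compute partial derivatives:
  f_x = -9*x**2 - 2*x*y + 12*x + 2*y - 3.
  f_y = -x**2 + 2*x - 3*y**2 - 10*y - 9.
Scan x_0 ∈ {−4, ..., 4}. For each x_0, f_y(x_0, y) is a polynomial in y; find its integer roots y ∈ {−4, ..., 4}, then test f_x and f at those candidates.
  x = -4: f_y(-4, y) = -3*y**2 - 10*y - 33; no integer root y with |y| ≤ 4.
  x = -3: f_y(-3, y) = -3*y**2 - 10*y - 24; no integer root y with |y| ≤ 4.
  x = -2: f_y(-2, y) = -3*y**2 - 10*y - 17; no integer root y with |y| ≤ 4.
  x = -1: f_y(-1, y) = -3*y**2 - 10*y - 12; no integer root y with |y| ≤ 4.
  x = 0: f_y(0, y) = -3*y**2 - 10*y - 9; no integer root y with |y| ≤ 4.
  x = 1: f_y(1, y) = -3*y**2 - 10*y - 8; vanishes at y ∈ {-2}. (1, -2): f_x = 0, f = 0 — SINGULAR.
  x = 2: f_y(2, y) = -3*y**2 - 10*y - 9; no integer root y with |y| ≤ 4.
  x = 3: f_y(3, y) = -3*y**2 - 10*y - 12; no integer root y with |y| ≤ 4.
  x = 4: f_y(4, y) = -3*y**2 - 10*y - 17; no integer root y with |y| ≤ 4.
Only singular point on the grid: (1, -2).
Classify: substitute x = 1 + u, y = -2 + v and expand: f = -3*u**3 - u**2*v - u**2 - v**3 + v**2.
No constant or linear terms (consistent with a singular point). Quadratic part: -u**2 + v**2. Cubic part: -3*u**3 - u**2*v - v**3.
The quadratic part v**2 - u**2 = (v − u)(v + u) splits into two distinct linear factors, so there are two distinct tangent lines y − -2 = ±(x − 1) — this is a node (ordinary double point).
Classification: node.


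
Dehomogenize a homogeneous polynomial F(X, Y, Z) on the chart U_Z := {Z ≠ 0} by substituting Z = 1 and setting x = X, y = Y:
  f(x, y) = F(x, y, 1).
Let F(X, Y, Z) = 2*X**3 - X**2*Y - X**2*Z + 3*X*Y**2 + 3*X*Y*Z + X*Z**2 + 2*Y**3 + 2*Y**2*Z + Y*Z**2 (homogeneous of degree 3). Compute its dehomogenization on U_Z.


f(x, y) = 2*x**3 - x**2*y - x**2 + 3*x*y**2 + 3*x*y + x + 2*y**3 + 2*y**2 + y

On U_Z we set Z = 1. Each monomial c·X^i·Y^j·Z^k in F becomes c·x^i·y^j·1^k = c·x^i·y^j.
Substituting Z = 1: F(X, Y, 1) = 2*x**3 - x**2*y - x**2 + 3*x*y**2 + 3*x*y + x + 2*y**3 + 2*y**2 + y.
Note: deg(f) ≤ deg(F) = 3; strict inequality happens when F is divisible by Z (lost terms).


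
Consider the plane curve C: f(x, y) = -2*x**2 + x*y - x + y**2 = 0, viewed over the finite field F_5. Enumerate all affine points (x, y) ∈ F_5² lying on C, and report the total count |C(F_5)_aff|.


Affine F_5-points: {(0, 0), (2, 0), (2, 3), (4, 3)}; count = 4.

For each of the 25 pairs (x, y) ∈ F_5², evaluate f(x, y) mod 5. Record the zeros.
  x = 0: [0↦0, 1↦1, 2↦4, 3↦4, 4↦1]  zeros at y ∈ {0}
  x = 1: [0↦2, 1↦4, 2↦3, 3↦4, 4↦2]  zeros at y ∈ ∅
  x = 2: [0↦0, 1↦3, 2↦3, 3↦0, 4↦4]  zeros at y ∈ {0, 3}
  x = 3: [0↦4, 1↦3, 2↦4, 3↦2, 4↦2]  zeros at y ∈ ∅
  x = 4: [0↦4, 1↦4, 2↦1, 3↦0, 4↦1]  zeros at y ∈ {3}
Collecting zeros: affine points = {(0, 0), (2, 0), (2, 3), (4, 3)}.
Total count |C(F_5)_aff| = 4.


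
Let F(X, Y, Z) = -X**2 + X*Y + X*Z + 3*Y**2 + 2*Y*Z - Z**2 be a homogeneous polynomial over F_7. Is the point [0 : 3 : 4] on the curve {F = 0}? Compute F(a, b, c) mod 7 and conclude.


F(0,3,4) ≡ 0 (mod 7); P is on the curve.

Evaluate F(0, 3, 4) term-by-term (mod 7).
  -X**2 ↦ -1·0·1·1 = 0
  X*Y ↦ 1·0·3·1 = 0
  X*Z ↦ 1·0·1·4 = 0
  3*Y**2 ↦ 3·1·9·1 = 27
  2*Y*Z ↦ 2·1·3·4 = 24
  -Z**2 ↦ -1·1·1·16 = -16
Sum: F(0, 3, 4) = (0) + (0) + (0) + (27) + (24) + (-16) = 35.
Reducing mod 7: 35 ≡ 0 (mod 7).
Since F(a, b, c) ≡ 0 (mod 7), P lies on the curve.


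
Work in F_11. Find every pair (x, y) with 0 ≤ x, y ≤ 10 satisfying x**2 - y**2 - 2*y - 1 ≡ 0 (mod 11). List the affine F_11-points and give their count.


Affine F_11-points: {(0, 10), (1, 0), (1, 9), (2, 1), (2, 8), (3, 2), (3, 7), (4, 3), (4, 6), (5, 4), (5, 5), (6, 4), (6, 5), (7, 3), (7, 6), (8, 2), (8, 7), (9, 1), (9, 8), (10, 0), (10, 9)}; count = 21.

For each of the 121 pairs (x, y) ∈ F_11², evaluate f(x, y) mod 11. Record the zeros.
  x = 0: [0↦10, 1↦7, 2↦2, 3↦6, 4↦8, 5↦8, 6↦6, 7↦2, 8↦7, 9↦10, 10↦0]  zeros at y ∈ {10}
  x = 1: [0↦0, 1↦8, 2↦3, 3↦7, 4↦9, 5↦9, 6↦7, 7↦3, 8↦8, 9↦0, 10↦1]  zeros at y ∈ {0, 9}
  x = 2: [0↦3, 1↦0, 2↦6, 3↦10, 4↦1, 5↦1, 6↦10, 7↦6, 8↦0, 9↦3, 10↦4]  zeros at y ∈ {1, 8}
  x = 3: [0↦8, 1↦5, 2↦0, 3↦4, 4↦6, 5↦6, 6↦4, 7↦0, 8↦5, 9↦8, 10↦9]  zeros at y ∈ {2, 7}
  x = 4: [0↦4, 1↦1, 2↦7, 3↦0, 4↦2, 5↦2, 6↦0, 7↦7, 8↦1, 9↦4, 10↦5]  zeros at y ∈ {3, 6}
  x = 5: [0↦2, 1↦10, 2↦5, 3↦9, 4↦0, 5↦0, 6↦9, 7↦5, 8↦10, 9↦2, 10↦3]  zeros at y ∈ {4, 5}
  x = 6: [0↦2, 1↦10, 2↦5, 3↦9, 4↦0, 5↦0, 6↦9, 7↦5, 8↦10, 9↦2, 10↦3]  zeros at y ∈ {4, 5}
  x = 7: [0↦4, 1↦1, 2↦7, 3↦0, 4↦2, 5↦2, 6↦0, 7↦7, 8↦1, 9↦4, 10↦5]  zeros at y ∈ {3, 6}
  x = 8: [0↦8, 1↦5, 2↦0, 3↦4, 4↦6, 5↦6, 6↦4, 7↦0, 8↦5, 9↦8, 10↦9]  zeros at y ∈ {2, 7}
  x = 9: [0↦3, 1↦0, 2↦6, 3↦10, 4↦1, 5↦1, 6↦10, 7↦6, 8↦0, 9↦3, 10↦4]  zeros at y ∈ {1, 8}
  x = 10: [0↦0, 1↦8, 2↦3, 3↦7, 4↦9, 5↦9, 6↦7, 7↦3, 8↦8, 9↦0, 10↦1]  zeros at y ∈ {0, 9}
Collecting zeros: affine points = {(0, 10), (1, 0), (1, 9), (2, 1), (2, 8), (3, 2), (3, 7), (4, 3), (4, 6), (5, 4), (5, 5), (6, 4), (6, 5), (7, 3), (7, 6), (8, 2), (8, 7), (9, 1), (9, 8), (10, 0), (10, 9)}.
Total count |C(F_11)_aff| = 21.


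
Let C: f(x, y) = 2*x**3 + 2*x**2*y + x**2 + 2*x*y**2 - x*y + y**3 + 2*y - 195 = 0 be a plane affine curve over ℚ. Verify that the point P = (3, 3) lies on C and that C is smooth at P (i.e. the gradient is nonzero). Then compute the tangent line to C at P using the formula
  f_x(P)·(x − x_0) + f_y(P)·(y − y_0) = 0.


Tangent line at P: 111*x + 80*y - 573 = 0.

Step 1: f(3, 3) = 0, so P lies on C.
Step 2: partial derivatives
  f_x(x, y) = 6*x**2 + 4*x*y + 2*x + 2*y**2 - y, f_y(x, y) = 2*x**2 + 4*x*y - x + 3*y**2 + 2.
  f_x(P) = 111, f_y(P) = 80 (gradient nonzero, so P is smooth).
Step 3: tangent line at P: 111·(x − 3) + 80·(y − 3) = 0.
Expanding: 111*x + 80*y - 573 = 0.


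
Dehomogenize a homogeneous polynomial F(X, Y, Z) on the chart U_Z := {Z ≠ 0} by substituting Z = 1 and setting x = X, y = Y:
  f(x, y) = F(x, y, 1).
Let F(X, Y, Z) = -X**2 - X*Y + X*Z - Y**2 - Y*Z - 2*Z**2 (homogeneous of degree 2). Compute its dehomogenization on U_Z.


f(x, y) = -x**2 - x*y + x - y**2 - y - 2

On U_Z we set Z = 1. Each monomial c·X^i·Y^j·Z^k in F becomes c·x^i·y^j·1^k = c·x^i·y^j.
Substituting Z = 1: F(X, Y, 1) = -x**2 - x*y + x - y**2 - y - 2.
Note: deg(f) ≤ deg(F) = 2; strict inequality happens when F is divisible by Z (lost terms).


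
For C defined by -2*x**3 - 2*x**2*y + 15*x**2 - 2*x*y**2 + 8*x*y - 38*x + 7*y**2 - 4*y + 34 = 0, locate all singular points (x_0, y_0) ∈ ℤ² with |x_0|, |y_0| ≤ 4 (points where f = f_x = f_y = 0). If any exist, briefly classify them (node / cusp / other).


Singular points: {(3, -1)}; classification: node.

Compute partial derivatives:
  f_x = -6*x**2 - 4*x*y + 30*x - 2*y**2 + 8*y - 38.
  f_y = -2*x**2 - 4*x*y + 8*x + 14*y - 4.
Scan x_0 ∈ {−4, ..., 4}. For each x_0, f_y(x_0, y) is a polynomial in y; find its integer roots y ∈ {−4, ..., 4}, then test f_x and f at those candidates.
  x = -4: f_y(-4, y) = 30*y - 68; no integer root y with |y| ≤ 4.
  x = -3: f_y(-3, y) = 26*y - 46; no integer root y with |y| ≤ 4.
  x = -2: f_y(-2, y) = 22*y - 28; no integer root y with |y| ≤ 4.
  x = -1: f_y(-1, y) = 18*y - 14; no integer root y with |y| ≤ 4.
  x = 0: f_y(0, y) = 14*y - 4; no integer root y with |y| ≤ 4.
  x = 1: f_y(1, y) = 10*y + 2; no integer root y with |y| ≤ 4.
  x = 2: f_y(2, y) = 6*y + 4; no integer root y with |y| ≤ 4.
  x = 3: f_y(3, y) = 2*y + 2; vanishes at y ∈ {-1}. (3, -1): f_x = 0, f = 0 — SINGULAR.
  x = 4: f_y(4, y) = -2*y - 4; vanishes at y ∈ {-2}. (4, -2): f_x = -6 ≠ 0.
Only singular point on the grid: (3, -1).
Classify: substitute x = 3 + u, y = -1 + v and expand: f = -2*u**3 - 2*u**2*v - u**2 - 2*u*v**2 + v**2.
No constant or linear terms (consistent with a singular point). Quadratic part: -u**2 + v**2. Cubic part: -2*u**3 - 2*u**2*v - 2*u*v**2.
The quadratic part v**2 - u**2 = (v − u)(v + u) splits into two distinct linear factors, so there are two distinct tangent lines y − -1 = ±(x − 3) — this is a node (ordinary double point).
Classification: node.


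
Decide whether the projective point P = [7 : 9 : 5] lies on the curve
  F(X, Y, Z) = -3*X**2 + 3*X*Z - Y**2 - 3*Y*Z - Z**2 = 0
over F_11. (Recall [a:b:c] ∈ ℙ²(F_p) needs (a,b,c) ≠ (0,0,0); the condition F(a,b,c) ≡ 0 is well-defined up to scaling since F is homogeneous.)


F(7,9,5) ≡ 3 (mod 11); P is NOT on the curve.

Evaluate F(7, 9, 5) term-by-term (mod 11).
  -3*X**2 ↦ -3·49·1·1 = -147
  3*X*Z ↦ 3·7·1·5 = 105
  -Y**2 ↦ -1·1·81·1 = -81
  -3*Y*Z ↦ -3·1·9·5 = -135
  -Z**2 ↦ -1·1·1·25 = -25
Sum: F(7, 9, 5) = (-147) + (105) + (-81) + (-135) + (-25) = -283.
Reducing mod 11: -283 ≡ 3 (mod 11).
Since F(a, b, c) ≡ 3 ≠ 0 (mod 11), P does NOT lie on the curve.


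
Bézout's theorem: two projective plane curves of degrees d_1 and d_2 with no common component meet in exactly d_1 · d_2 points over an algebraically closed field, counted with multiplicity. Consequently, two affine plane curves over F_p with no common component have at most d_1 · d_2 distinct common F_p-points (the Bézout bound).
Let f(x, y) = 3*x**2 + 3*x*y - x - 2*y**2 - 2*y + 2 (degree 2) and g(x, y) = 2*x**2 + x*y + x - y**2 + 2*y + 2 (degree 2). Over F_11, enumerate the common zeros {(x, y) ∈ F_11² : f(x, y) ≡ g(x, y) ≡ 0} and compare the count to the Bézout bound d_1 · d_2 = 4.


Common zeros: {(0, 7)}; count = 1; Bézout bound = 4.

deg(f) = 2, deg(g) = 2, so Bézout bound = 4.
Scan x ∈ F_11. For each x, list the y ∈ F_11 with f(x, y) ≡ 0 and those with g(x, y) ≡ 0 (mod 11); the common zeros in that column are the intersection.
  x = 0: f ≡ 0 at y ∈ {3, 7}; g ≡ 0 at y ∈ {6, 7}; common: {7}.
  x = 1: f ≡ 0 at y ∈ {3}; g ≡ 0 at y ∈ ∅; common: ∅.
  x = 2: f ≡ 0 at y ∈ ∅; g ≡ 0 at y ∈ {6, 9}; common: ∅.
  x = 3: f ≡ 0 at y ∈ {4, 5}; g ≡ 0 at y ∈ ∅; common: ∅.
  x = 4: f ≡ 0 at y ∈ ∅; g ≡ 0 at y ∈ {8, 9}; common: ∅.
  x = 5: f ≡ 0 at y ∈ ∅; g ≡ 0 at y ∈ ∅; common: ∅.
  x = 6: f ≡ 0 at y ∈ ∅; g ≡ 0 at y ∈ ∅; common: ∅.
  x = 7: f ≡ 0 at y ∈ {5, 10}; g ≡ 0 at y ∈ {2, 7}; common: ∅.
  x = 8: f ≡ 0 at y ∈ {4, 7}; g ≡ 0 at y ∈ {2, 8}; common: ∅.
  x = 9: f ≡ 0 at y ∈ {8, 10}; g ≡ 0 at y ∈ ∅; common: ∅.
  x = 10: f ≡ 0 at y ∈ ∅; g ≡ 0 at y ∈ ∅; common: ∅.
Collecting: common zeros = {(0, 7)}, so the count is 1.
Comparison with the Bézout bound: 1 ≤ 4 = deg(f)·deg(g), as expected for curves with no common component (the affine F_11-count falls short of the bound because intersections may lie at infinity, over extension fields, or carry multiplicity).


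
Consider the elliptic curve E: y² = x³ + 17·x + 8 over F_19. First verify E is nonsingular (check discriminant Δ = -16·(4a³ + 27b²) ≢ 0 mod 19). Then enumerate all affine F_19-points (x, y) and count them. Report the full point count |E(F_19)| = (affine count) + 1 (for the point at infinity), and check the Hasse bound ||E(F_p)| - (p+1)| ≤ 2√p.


Affine points = {(1, 8), (1, 11), (4, 8), (4, 11), (5, 3), (5, 16), (9, 4), (9, 15), (10, 0), (11, 5), (11, 14), (14, 8), (14, 11), (15, 3), (15, 16), (16, 5), (16, 14), (17, 2), (17, 17), (18, 3), (18, 16)}; affine count = 21; |E(F_19)| = 22.

Discriminant check: Δ ∝ 4a³ + 27b² = 4·17³ + 27·8² = 4·4913 + 27·64 ≡ 5 (mod 19). Nonzero ⇒ E is nonsingular.
For each x ∈ F_19, compute rhs = x³ + 17·x + 8 mod 19, then count y ∈ F_19 with y² ≡ rhs.
  x = 0: rhs = 8, matching y values: none (0 points).
  x = 1: rhs = 7, matching y values: 8, 11 (2 points).
  x = 2: rhs = 12, matching y values: none (0 points).
  x = 3: rhs = 10, matching y values: none (0 points).
  x = 4: rhs = 7, matching y values: 8, 11 (2 points).
  x = 5: rhs = 9, matching y values: 3, 16 (2 points).
  x = 6: rhs = 3, matching y values: none (0 points).
  x = 7: rhs = 14, matching y values: none (0 points).
  x = 8: rhs = 10, matching y values: none (0 points).
  x = 9: rhs = 16, matching y values: 4, 15 (2 points).
  x = 10: rhs = 0, matching y values: 0 (1 points).
  x = 11: rhs = 6, matching y values: 5, 14 (2 points).
  x = 12: rhs = 2, matching y values: none (0 points).
  x = 13: rhs = 13, matching y values: none (0 points).
  x = 14: rhs = 7, matching y values: 8, 11 (2 points).
  x = 15: rhs = 9, matching y values: 3, 16 (2 points).
  x = 16: rhs = 6, matching y values: 5, 14 (2 points).
  x = 17: rhs = 4, matching y values: 2, 17 (2 points).
  x = 18: rhs = 9, matching y values: 3, 16 (2 points).
Total affine count: 21.
Full point count |E(F_19)| = 21 + 1 = 22.
Hasse bound: |22 − (19+1)| = |2| = 2 ≤ 2√19 ≈ 8.7178 ✓.


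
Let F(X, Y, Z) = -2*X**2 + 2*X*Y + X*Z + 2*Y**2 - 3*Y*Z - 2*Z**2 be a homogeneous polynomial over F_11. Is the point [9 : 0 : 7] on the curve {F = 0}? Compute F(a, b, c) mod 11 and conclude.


F(9,0,7) ≡ 1 (mod 11); P is NOT on the curve.

Evaluate F(9, 0, 7) term-by-term (mod 11).
  -2*X**2 ↦ -2·81·1·1 = -162
  2*X*Y ↦ 2·9·0·1 = 0
  X*Z ↦ 1·9·1·7 = 63
  2*Y**2 ↦ 2·1·0·1 = 0
  -3*Y*Z ↦ -3·1·0·7 = 0
  -2*Z**2 ↦ -2·1·1·49 = -98
Sum: F(9, 0, 7) = (-162) + (0) + (63) + (0) + (0) + (-98) = -197.
Reducing mod 11: -197 ≡ 1 (mod 11).
Since F(a, b, c) ≡ 1 ≠ 0 (mod 11), P does NOT lie on the curve.


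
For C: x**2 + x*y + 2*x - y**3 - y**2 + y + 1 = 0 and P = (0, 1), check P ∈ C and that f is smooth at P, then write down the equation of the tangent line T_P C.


Tangent line at P: 3*x - 4*y + 4 = 0.

Step 1: f(0, 1) = 0, so P lies on C.
Step 2: partial derivatives
  f_x(x, y) = 2*x + y + 2, f_y(x, y) = x - 3*y**2 - 2*y + 1.
  f_x(P) = 3, f_y(P) = -4 (gradient nonzero, so P is smooth).
Step 3: tangent line at P: 3·(x − 0) + -4·(y − 1) = 0.
Expanding: 3*x - 4*y + 4 = 0.


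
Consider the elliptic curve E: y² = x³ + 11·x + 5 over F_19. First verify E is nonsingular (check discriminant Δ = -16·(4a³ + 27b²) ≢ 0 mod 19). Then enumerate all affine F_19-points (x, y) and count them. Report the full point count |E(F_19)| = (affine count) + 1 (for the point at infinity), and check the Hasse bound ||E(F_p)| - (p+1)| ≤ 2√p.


Affine points = {(0, 9), (0, 10), (1, 6), (1, 13), (2, 4), (2, 15), (7, 8), (7, 11), (8, 4), (8, 15), (9, 4), (9, 15), (15, 7), (15, 12)}; affine count = 14; |E(F_19)| = 15.

Discriminant check: Δ ∝ 4a³ + 27b² = 4·11³ + 27·5² = 4·1331 + 27·25 ≡ 14 (mod 19). Nonzero ⇒ E is nonsingular.
For each x ∈ F_19, compute rhs = x³ + 11·x + 5 mod 19, then count y ∈ F_19 with y² ≡ rhs.
  x = 0: rhs = 5, matching y values: 9, 10 (2 points).
  x = 1: rhs = 17, matching y values: 6, 13 (2 points).
  x = 2: rhs = 16, matching y values: 4, 15 (2 points).
  x = 3: rhs = 8, matching y values: none (0 points).
  x = 4: rhs = 18, matching y values: none (0 points).
  x = 5: rhs = 14, matching y values: none (0 points).
  x = 6: rhs = 2, matching y values: none (0 points).
  x = 7: rhs = 7, matching y values: 8, 11 (2 points).
  x = 8: rhs = 16, matching y values: 4, 15 (2 points).
  x = 9: rhs = 16, matching y values: 4, 15 (2 points).
  x = 10: rhs = 13, matching y values: none (0 points).
  x = 11: rhs = 13, matching y values: none (0 points).
  x = 12: rhs = 3, matching y values: none (0 points).
  x = 13: rhs = 8, matching y values: none (0 points).
  x = 14: rhs = 15, matching y values: none (0 points).
  x = 15: rhs = 11, matching y values: 7, 12 (2 points).
  x = 16: rhs = 2, matching y values: none (0 points).
  x = 17: rhs = 13, matching y values: none (0 points).
  x = 18: rhs = 12, matching y values: none (0 points).
Total affine count: 14.
Full point count |E(F_19)| = 14 + 1 = 15.
Hasse bound: |15 − (19+1)| = |-5| = 5 ≤ 2√19 ≈ 8.7178 ✓.


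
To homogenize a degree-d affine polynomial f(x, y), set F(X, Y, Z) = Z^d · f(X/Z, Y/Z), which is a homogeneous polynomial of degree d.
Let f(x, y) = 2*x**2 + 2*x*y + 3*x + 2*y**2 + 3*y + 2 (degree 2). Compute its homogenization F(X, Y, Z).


F(X, Y, Z) = 2*X**2 + 2*X*Y + 3*X*Z + 2*Y**2 + 3*Y*Z + 2*Z**2

deg(f) = 2.
Substitute x = X/Z, y = Y/Z into f, then multiply by Z^2.
  monomial 2·x^2·y^0 ↦ 2·X^2·Y^0·Z^0.
  monomial 2·x^1·y^1 ↦ 2·X^1·Y^1·Z^0.
  monomial 3·x^1·y^0 ↦ 3·X^1·Y^0·Z^1.
  monomial 2·x^0·y^2 ↦ 2·X^0·Y^2·Z^0.
  monomial 3·x^0·y^1 ↦ 3·X^0·Y^1·Z^1.
  monomial 2·x^0·y^0 ↦ 2·X^0·Y^0·Z^2.
Collecting: F(X, Y, Z) = 2*X**2 + 2*X*Y + 3*X*Z + 2*Y**2 + 3*Y*Z + 2*Z**2.


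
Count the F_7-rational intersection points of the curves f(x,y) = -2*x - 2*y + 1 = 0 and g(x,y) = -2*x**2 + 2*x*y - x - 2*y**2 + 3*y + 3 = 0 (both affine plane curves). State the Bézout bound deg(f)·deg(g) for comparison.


Common zeros: ∅; count = 0; Bézout bound = 2.

deg(f) = 1, deg(g) = 2, so Bézout bound = 2.
Scan x ∈ F_7. For each x, list the y ∈ F_7 with f(x, y) ≡ 0 and those with g(x, y) ≡ 0 (mod 7); the common zeros in that column are the intersection.
  x = 0: f ≡ 0 at y ∈ {4}; g ≡ 0 at y ∈ ∅; common: ∅.
  x = 1: f ≡ 0 at y ∈ {3}; g ≡ 0 at y ∈ {0, 6}; common: ∅.
  x = 2: f ≡ 0 at y ∈ {2}; g ≡ 0 at y ∈ {0}; common: ∅.
  x = 3: f ≡ 0 at y ∈ {1}; g ≡ 0 at y ∈ {4}; common: ∅.
  x = 4: f ≡ 0 at y ∈ {0}; g ≡ 0 at y ∈ {4, 5}; common: ∅.
  x = 5: f ≡ 0 at y ∈ {6}; g ≡ 0 at y ∈ ∅; common: ∅.
  x = 6: f ≡ 0 at y ∈ {5}; g ≡ 0 at y ∈ ∅; common: ∅.
Collecting: common zeros = ∅, so the count is 0.
Comparison with the Bézout bound: 0 ≤ 2 = deg(f)·deg(g), as expected for curves with no common component (the affine F_7-count falls short of the bound because intersections may lie at infinity, over extension fields, or carry multiplicity).


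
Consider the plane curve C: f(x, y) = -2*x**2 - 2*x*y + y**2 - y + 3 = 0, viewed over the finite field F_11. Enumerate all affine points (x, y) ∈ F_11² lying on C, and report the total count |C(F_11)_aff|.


Affine F_11-points: {(0, 6), (1, 5), (1, 9), (2, 2), (2, 3), (5, 5), (5, 6), (6, 3), (6, 10), (7, 2)}; count = 10.

For each of the 121 pairs (x, y) ∈ F_11², evaluate f(x, y) mod 11. Record the zeros.
  x = 0: [0↦3, 1↦3, 2↦5, 3↦9, 4↦4, 5↦1, 6↦0, 7↦1, 8↦4, 9↦9, 10↦5]  zeros at y ∈ {6}
  x = 1: [0↦1, 1↦10, 2↦10, 3↦1, 4↦5, 5↦0, 6↦8, 7↦7, 8↦8, 9↦0, 10↦5]  zeros at y ∈ {5, 9}
  x = 2: [0↦6, 1↦2, 2↦0, 3↦0, 4↦2, 5↦6, 6↦1, 7↦9, 8↦8, 9↦9, 10↦1]  zeros at y ∈ {2, 3}
  x = 3: [0↦7, 1↦1, 2↦8, 3↦6, 4↦6, 5↦8, 6↦1, 7↦7, 8↦4, 9↦3, 10↦4]  zeros at y ∈ ∅
  x = 4: [0↦4, 1↦7, 2↦1, 3↦8, 4↦6, 5↦6, 6↦8, 7↦1, 8↦7, 9↦4, 10↦3]  zeros at y ∈ ∅
  x = 5: [0↦8, 1↦9, 2↦1, 3↦6, 4↦2, 5↦0, 6↦0, 7↦2, 8↦6, 9↦1, 10↦9]  zeros at y ∈ {5, 6}
  x = 6: [0↦8, 1↦7, 2↦8, 3↦0, 4↦5, 5↦1, 6↦10, 7↦10, 8↦1, 9↦5, 10↦0]  zeros at y ∈ {3, 10}
  x = 7: [0↦4, 1↦1, 2↦0, 3↦1, 4↦4, 5↦9, 6↦5, 7↦3, 8↦3, 9↦5, 10↦9]  zeros at y ∈ {2}
  x = 8: [0↦7, 1↦2, 2↦10, 3↦9, 4↦10, 5↦2, 6↦7, 7↦3, 8↦1, 9↦1, 10↦3]  zeros at y ∈ ∅
  x = 9: [0↦6, 1↦10, 2↦5, 3↦2, 4↦1, 5↦2, 6↦5, 7↦10, 8↦6, 9↦4, 10↦4]  zeros at y ∈ ∅
  x = 10: [0↦1, 1↦3, 2↦7, 3↦2, 4↦10, 5↦9, 6↦10, 7↦2, 8↦7, 9↦3, 10↦1]  zeros at y ∈ ∅
Collecting zeros: affine points = {(0, 6), (1, 5), (1, 9), (2, 2), (2, 3), (5, 5), (5, 6), (6, 3), (6, 10), (7, 2)}.
Total count |C(F_11)_aff| = 10.


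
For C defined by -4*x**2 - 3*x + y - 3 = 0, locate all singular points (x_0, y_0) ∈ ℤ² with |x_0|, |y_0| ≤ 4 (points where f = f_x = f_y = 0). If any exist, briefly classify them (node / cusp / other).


No singular points in the scanned grid; C is smooth there.

Compute partial derivatives:
  f_x = -8*x - 3.
  f_y = 1.
f_y = 1 is a nonzero constant, so f_y never vanishes: no point (x, y) can satisfy f = f_x = f_y = 0. In particular no (x, y) ∈ {−4, ..., 4}² is singular; the curve is smooth.


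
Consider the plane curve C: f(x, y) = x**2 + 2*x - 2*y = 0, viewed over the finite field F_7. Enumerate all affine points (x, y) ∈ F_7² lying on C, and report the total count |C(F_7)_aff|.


Affine F_7-points: {(0, 0), (1, 5), (2, 4), (3, 4), (4, 5), (5, 0), (6, 3)}; count = 7.

For each of the 49 pairs (x, y) ∈ F_7², evaluate f(x, y) mod 7. Record the zeros.
  x = 0: [0↦0, 1↦5, 2↦3, 3↦1, 4↦6, 5↦4, 6↦2]  zeros at y ∈ {0}
  x = 1: [0↦3, 1↦1, 2↦6, 3↦4, 4↦2, 5↦0, 6↦5]  zeros at y ∈ {5}
  x = 2: [0↦1, 1↦6, 2↦4, 3↦2, 4↦0, 5↦5, 6↦3]  zeros at y ∈ {4}
  x = 3: [0↦1, 1↦6, 2↦4, 3↦2, 4↦0, 5↦5, 6↦3]  zeros at y ∈ {4}
  x = 4: [0↦3, 1↦1, 2↦6, 3↦4, 4↦2, 5↦0, 6↦5]  zeros at y ∈ {5}
  x = 5: [0↦0, 1↦5, 2↦3, 3↦1, 4↦6, 5↦4, 6↦2]  zeros at y ∈ {0}
  x = 6: [0↦6, 1↦4, 2↦2, 3↦0, 4↦5, 5↦3, 6↦1]  zeros at y ∈ {3}
Collecting zeros: affine points = {(0, 0), (1, 5), (2, 4), (3, 4), (4, 5), (5, 0), (6, 3)}.
Total count |C(F_7)_aff| = 7.
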